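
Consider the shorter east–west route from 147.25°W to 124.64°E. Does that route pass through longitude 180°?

Yes

Naïve |124.64 − -147.25| = 271.89° > 180°, so the shorter arc goes the other way round — across 180°.
Signed shortest Δλ = ((124.64 − -147.25 + 180) mod 360) − 180 = -88.11°.
Going west by 88.11° from -147.25° passes through 180° before reaching +124.64°.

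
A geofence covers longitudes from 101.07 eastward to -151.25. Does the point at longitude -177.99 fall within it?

Band width going east from +101.07° to -151.25°: ((-151.25 − 101.07) mod 360) = 107.68°.
Offset of -177.99° east of the west edge: ((-177.99 − 101.07) mod 360) = 80.94°.
80.94° ≤ 107.68° ⇒ inside.

Yes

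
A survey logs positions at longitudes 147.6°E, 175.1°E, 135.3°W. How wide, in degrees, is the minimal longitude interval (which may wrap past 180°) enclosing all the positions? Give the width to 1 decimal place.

77.1°

Sort the longitudes: -135.3°, +147.6°, +175.1°.
Eastward gaps between consecutive values (wrapping around): 282.9°, 27.5°, 49.6°.
Largest gap = 282.9° ⇒ minimal covering band is its complement: 360° − 282.9° = 77.1°.
Band runs from +147.6° eastward to -135.3°, crossing the antimeridian.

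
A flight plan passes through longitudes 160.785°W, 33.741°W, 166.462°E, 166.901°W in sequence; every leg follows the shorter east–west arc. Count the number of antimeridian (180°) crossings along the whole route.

2

Leg 1: -160.785° → -33.741°, shortest Δλ = 127.044° (east) — does not cross 180°.
Leg 2: -33.741° → +166.462°, shortest Δλ = -159.797° (west) — crosses 180°.
Leg 3: +166.462° → -166.901°, shortest Δλ = 26.637° (east) — crosses 180°.
Total crossings: 2.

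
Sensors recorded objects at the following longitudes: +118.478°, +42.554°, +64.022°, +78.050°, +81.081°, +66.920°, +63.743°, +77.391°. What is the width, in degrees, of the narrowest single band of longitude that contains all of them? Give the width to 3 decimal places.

Sort the longitudes: +42.554°, +63.743°, +64.022°, +66.920°, +77.391°, +78.050°, +81.081°, +118.478°.
Eastward gaps between consecutive values (wrapping around): 21.189°, 0.279°, 2.898°, 10.471°, 0.659°, 3.031°, 37.397°, 284.076°.
Largest gap = 284.076° ⇒ minimal covering band is its complement: 360° − 284.076° = 75.924°.
Band runs from +42.554° eastward to +118.478°.

75.924°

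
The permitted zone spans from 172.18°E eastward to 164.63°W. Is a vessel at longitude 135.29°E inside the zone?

No

Band width going east from +172.18° to -164.63°: ((-164.63 − 172.18) mod 360) = 23.19°.
Offset of +135.29° east of the west edge: ((135.29 − 172.18) mod 360) = 323.11°.
323.11° > 23.19° ⇒ outside.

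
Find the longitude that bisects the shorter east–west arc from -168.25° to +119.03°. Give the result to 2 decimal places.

Signed shortest Δλ from -168.25° to +119.03° is -72.72°.
Midpoint longitude = -168.25° + (-72.72°)/2 = -168.25° − 36.36° = -204.61°.
Normalise into (−180°, 180°]: +155.39°.
(The naïve average (-168.25 + +119.03)/2 = -24.61° is on the wrong side of the globe.)

+155.39°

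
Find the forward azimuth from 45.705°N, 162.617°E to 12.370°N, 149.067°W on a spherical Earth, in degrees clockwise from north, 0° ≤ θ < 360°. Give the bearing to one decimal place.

113.4°

Δλ = -149.067 − 162.617 = -311.684°; wrapped into (−180°, 180°]: 48.316°.
θ = atan2( sin Δλ · cos φ₂ , cos φ₁ · sin φ₂ − sin φ₁ · cos φ₂ · cos Δλ )
  = atan2(0.72949, -0.31534) = 113.378° → normalised to [0°, 360°): 113.378°.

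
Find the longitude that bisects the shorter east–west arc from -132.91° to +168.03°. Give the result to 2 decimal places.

Signed shortest Δλ from -132.91° to +168.03° is -59.06°.
Midpoint longitude = -132.91° + (-59.06°)/2 = -132.91° − 29.53° = -162.44°.
(The naïve average (-132.91 + +168.03)/2 = 17.56° is on the wrong side of the globe.)

-162.44°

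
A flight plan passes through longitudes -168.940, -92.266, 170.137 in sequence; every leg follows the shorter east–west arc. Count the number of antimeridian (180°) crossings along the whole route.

Leg 1: -168.940° → -92.266°, shortest Δλ = 76.674° (east) — does not cross 180°.
Leg 2: -92.266° → +170.137°, shortest Δλ = -97.597° (west) — crosses 180°.
Total crossings: 1.

1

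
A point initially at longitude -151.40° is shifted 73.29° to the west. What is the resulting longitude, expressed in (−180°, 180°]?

+135.31°

Start at -151.40°; shift −73.29° → -224.69°.
-224.69° lies outside (−180°, 180°]; add 360° → +135.31°.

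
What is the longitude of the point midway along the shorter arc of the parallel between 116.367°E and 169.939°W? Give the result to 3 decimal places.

Signed shortest Δλ from +116.367° to -169.939° is +73.694°.
Midpoint longitude = +116.367° + (+73.694°)/2 = +116.367° + 36.847° = +153.214°.
(The naïve average (+116.367 + -169.939)/2 = -26.786° is on the wrong side of the globe.)

153.214°E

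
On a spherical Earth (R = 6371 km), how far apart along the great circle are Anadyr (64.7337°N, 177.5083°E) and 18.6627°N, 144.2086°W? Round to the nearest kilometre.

5853 km

Δλ = -144.2086 − 177.5083 = -321.7169°; wrapped into (−180°, 180°]: 38.2831°.
Δφ = 18.6627 − 64.7337 = -46.0710°.
a = sin²(Δφ/2) + cos φ₁ · cos φ₂ · sin²(Δλ/2) = 0.196596.
c = 2·atan2(√a, √(1−a)) = 0.91876 rad → d = 6371·c ≈ 5853.41 km.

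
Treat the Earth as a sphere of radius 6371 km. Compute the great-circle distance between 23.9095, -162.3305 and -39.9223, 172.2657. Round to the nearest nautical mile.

4088 nmi

Δλ = 172.2657 − -162.3305 = 334.5962°; wrapped into (−180°, 180°]: -25.4038°.
Δφ = -39.9223 − 23.9095 = -63.8318°.
a = sin²(Δφ/2) + cos φ₁ · cos φ₂ · sin²(Δλ/2) = 0.313392.
c = 2·atan2(√a, √(1−a)) = 1.18832 rad → d = 6371·c ≈ 7570.81 km ≈ 4087.91 nmi.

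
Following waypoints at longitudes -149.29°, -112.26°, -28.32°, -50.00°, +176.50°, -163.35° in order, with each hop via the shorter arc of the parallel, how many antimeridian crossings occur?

2

Leg 1: -149.29° → -112.26°, shortest Δλ = 37.03° (east) — does not cross 180°.
Leg 2: -112.26° → -28.32°, shortest Δλ = 83.94° (east) — does not cross 180°.
Leg 3: -28.32° → -50.00°, shortest Δλ = -21.68° (west) — does not cross 180°.
Leg 4: -50.00° → +176.50°, shortest Δλ = -133.5° (west) — crosses 180°.
Leg 5: +176.50° → -163.35°, shortest Δλ = 20.15° (east) — crosses 180°.
Total crossings: 2.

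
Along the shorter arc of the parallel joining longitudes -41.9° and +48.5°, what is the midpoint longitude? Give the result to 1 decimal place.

Signed shortest Δλ from -41.9° to +48.5° is +90.4°.
Midpoint longitude = -41.9° + (+90.4°)/2 = -41.9° + 45.2° = +3.3°.

+3.3°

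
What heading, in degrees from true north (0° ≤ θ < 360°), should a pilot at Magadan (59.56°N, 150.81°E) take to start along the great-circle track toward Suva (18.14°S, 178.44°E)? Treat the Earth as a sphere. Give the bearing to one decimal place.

153.5°

Δλ = 178.44 − 150.81 = 27.63°.
θ = atan2( sin Δλ · cos φ₂ , cos φ₁ · sin φ₂ − sin φ₁ · cos φ₂ · cos Δλ )
  = atan2(0.44071, -0.88361) = 153.492° → normalised to [0°, 360°): 153.492°.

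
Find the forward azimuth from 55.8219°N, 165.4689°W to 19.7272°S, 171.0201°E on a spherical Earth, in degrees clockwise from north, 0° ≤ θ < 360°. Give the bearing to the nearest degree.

Δλ = 171.0201 − -165.4689 = 336.4890°; wrapped into (−180°, 180°]: -23.5110°.
θ = atan2( sin Δλ · cos φ₂ , cos φ₁ · sin φ₂ − sin φ₁ · cos φ₂ · cos Δλ )
  = atan2(-0.37551, -0.90371) = -157.436° → normalised to [0°, 360°): 202.564°.

203°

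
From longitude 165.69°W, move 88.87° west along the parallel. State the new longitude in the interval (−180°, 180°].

105.44°E

Start at -165.69°; shift −88.87° → -254.56°.
-254.56° lies outside (−180°, 180°]; add 360° → +105.44°.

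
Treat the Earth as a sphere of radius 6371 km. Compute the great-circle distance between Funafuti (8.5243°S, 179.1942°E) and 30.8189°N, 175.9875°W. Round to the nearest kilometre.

Δλ = -175.9875 − 179.1942 = -355.1817°; wrapped into (−180°, 180°]: 4.8183°.
Δφ = 30.8189 − -8.5243 = 39.3432°.
a = sin²(Δφ/2) + cos φ₁ · cos φ₂ · sin²(Δλ/2) = 0.114819.
c = 2·atan2(√a, √(1−a)) = 0.69139 rad → d = 6371·c ≈ 4404.84 km.

4405 km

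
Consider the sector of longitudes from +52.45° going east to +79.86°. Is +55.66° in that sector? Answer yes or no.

Yes

Band width going east from +52.45° to +79.86°: ((79.86 − 52.45) mod 360) = 27.41°.
Offset of +55.66° east of the west edge: ((55.66 − 52.45) mod 360) = 3.21°.
3.21° ≤ 27.41° ⇒ inside.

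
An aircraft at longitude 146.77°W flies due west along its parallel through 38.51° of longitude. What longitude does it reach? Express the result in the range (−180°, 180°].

Start at -146.77°; shift −38.51° → -185.28°.
-185.28° lies outside (−180°, 180°]; add 360° → +174.72°.

174.72°E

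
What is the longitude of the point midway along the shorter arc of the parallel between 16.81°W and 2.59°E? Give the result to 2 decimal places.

Signed shortest Δλ from -16.81° to +2.59° is +19.40°.
Midpoint longitude = -16.81° + (+19.40°)/2 = -16.81° + 9.70° = -7.11°.

7.11°W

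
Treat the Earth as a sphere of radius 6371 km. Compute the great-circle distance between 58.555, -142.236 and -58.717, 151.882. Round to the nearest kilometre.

Δλ = 151.882 − -142.236 = 294.118°; wrapped into (−180°, 180°]: -65.882°.
Δφ = -58.717 − 58.555 = -117.272°.
a = sin²(Δφ/2) + cos φ₁ · cos φ₂ · sin²(Δλ/2) = 0.809208.
c = 2·atan2(√a, √(1−a)) = 2.23752 rad → d = 6371·c ≈ 14255.24 km.

14255 km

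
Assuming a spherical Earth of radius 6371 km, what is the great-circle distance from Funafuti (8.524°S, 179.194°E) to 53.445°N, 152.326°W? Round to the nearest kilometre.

7395 km

Δλ = -152.326 − 179.194 = -331.520°; wrapped into (−180°, 180°]: 28.480°.
Δφ = 53.445 − -8.524 = 61.969°.
a = sin²(Δφ/2) + cos φ₁ · cos φ₂ · sin²(Δλ/2) = 0.300666.
c = 2·atan2(√a, √(1−a)) = 1.16073 rad → d = 6371·c ≈ 7395.02 km.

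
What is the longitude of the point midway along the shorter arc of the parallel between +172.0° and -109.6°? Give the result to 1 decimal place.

Signed shortest Δλ from +172.0° to -109.6° is +78.4°.
Midpoint longitude = +172.0° + (+78.4°)/2 = +172.0° + 39.2° = +211.2°.
Normalise into (−180°, 180°]: -148.8°.
(The naïve average (+172.0 + -109.6)/2 = 31.2° is on the wrong side of the globe.)

-148.8°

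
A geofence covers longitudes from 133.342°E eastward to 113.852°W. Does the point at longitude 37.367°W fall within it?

Band width going east from +133.342° to -113.852°: ((-113.852 − 133.342) mod 360) = 112.806°.
Offset of -37.367° east of the west edge: ((-37.367 − 133.342) mod 360) = 189.291°.
189.291° > 112.806° ⇒ outside.

No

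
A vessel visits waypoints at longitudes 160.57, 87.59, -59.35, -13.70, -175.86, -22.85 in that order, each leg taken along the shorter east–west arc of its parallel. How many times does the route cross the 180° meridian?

0

Leg 1: +160.57° → +87.59°, shortest Δλ = -72.98° (west) — does not cross 180°.
Leg 2: +87.59° → -59.35°, shortest Δλ = -146.94° (west) — does not cross 180°.
Leg 3: -59.35° → -13.70°, shortest Δλ = 45.65° (east) — does not cross 180°.
Leg 4: -13.70° → -175.86°, shortest Δλ = -162.16° (west) — does not cross 180°.
Leg 5: -175.86° → -22.85°, shortest Δλ = 153.01° (east) — does not cross 180°.
Total crossings: 0.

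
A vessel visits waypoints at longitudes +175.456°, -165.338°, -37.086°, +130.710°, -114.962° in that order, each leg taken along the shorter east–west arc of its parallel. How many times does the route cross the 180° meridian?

Leg 1: +175.456° → -165.338°, shortest Δλ = 19.206° (east) — crosses 180°.
Leg 2: -165.338° → -37.086°, shortest Δλ = 128.252° (east) — does not cross 180°.
Leg 3: -37.086° → +130.710°, shortest Δλ = 167.796° (east) — does not cross 180°.
Leg 4: +130.710° → -114.962°, shortest Δλ = 114.328° (east) — crosses 180°.
Total crossings: 2.

2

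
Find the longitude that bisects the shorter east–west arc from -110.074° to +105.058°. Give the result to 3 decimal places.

Signed shortest Δλ from -110.074° to +105.058° is -144.868°.
Midpoint longitude = -110.074° + (-144.868°)/2 = -110.074° − 72.434° = -182.508°.
Normalise into (−180°, 180°]: +177.492°.
(The naïve average (-110.074 + +105.058)/2 = -2.508° is on the wrong side of the globe.)

+177.492°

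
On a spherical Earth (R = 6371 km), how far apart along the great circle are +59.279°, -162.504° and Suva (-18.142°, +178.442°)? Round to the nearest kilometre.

8782 km

Δλ = 178.442 − -162.504 = 340.946°; wrapped into (−180°, 180°]: -19.054°.
Δφ = -18.142 − 59.279 = -77.421°.
a = sin²(Δφ/2) + cos φ₁ · cos φ₂ · sin²(Δλ/2) = 0.404406.
c = 2·atan2(√a, √(1−a)) = 1.37842 rad → d = 6371·c ≈ 8781.94 km.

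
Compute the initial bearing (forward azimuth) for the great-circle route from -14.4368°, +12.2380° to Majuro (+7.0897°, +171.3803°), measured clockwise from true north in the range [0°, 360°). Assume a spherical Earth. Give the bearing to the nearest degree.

108°

Δλ = 171.3803 − 12.2380 = 159.1423°.
θ = atan2( sin Δλ · cos φ₂ , cos φ₁ · sin φ₂ − sin φ₁ · cos φ₂ · cos Δλ )
  = atan2(0.35333, -0.11167) = 107.539° → normalised to [0°, 360°): 107.539°.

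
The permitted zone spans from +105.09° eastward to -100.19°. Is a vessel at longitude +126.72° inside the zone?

Band width going east from +105.09° to -100.19°: ((-100.19 − 105.09) mod 360) = 154.72°.
Offset of +126.72° east of the west edge: ((126.72 − 105.09) mod 360) = 21.63°.
21.63° ≤ 154.72° ⇒ inside.

Yes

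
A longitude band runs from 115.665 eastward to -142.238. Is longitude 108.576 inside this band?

Band width going east from +115.665° to -142.238°: ((-142.238 − 115.665) mod 360) = 102.097°.
Offset of +108.576° east of the west edge: ((108.576 − 115.665) mod 360) = 352.911°.
352.911° > 102.097° ⇒ outside.

No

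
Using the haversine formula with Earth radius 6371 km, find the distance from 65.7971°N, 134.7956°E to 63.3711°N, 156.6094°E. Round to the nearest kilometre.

Δλ = 156.6094 − 134.7956 = 21.8138°.
Δφ = 63.3711 − 65.7971 = -2.4260°.
a = sin²(Δφ/2) + cos φ₁ · cos φ₂ · sin²(Δλ/2) = 0.007027.
c = 2·atan2(√a, √(1−a)) = 0.16785 rad → d = 6371·c ≈ 1069.37 km.

1069 km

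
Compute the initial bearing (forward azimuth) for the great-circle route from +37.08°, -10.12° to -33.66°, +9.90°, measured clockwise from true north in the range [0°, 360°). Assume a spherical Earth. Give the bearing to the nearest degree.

163°

Δλ = 9.90 − -10.12 = 20.02°.
θ = atan2( sin Δλ · cos φ₂ , cos φ₁ · sin φ₂ − sin φ₁ · cos φ₂ · cos Δλ )
  = atan2(0.28495, -0.91371) = 162.679° → normalised to [0°, 360°): 162.679°.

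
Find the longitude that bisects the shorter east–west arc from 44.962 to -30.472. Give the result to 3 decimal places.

+7.245°

Signed shortest Δλ from +44.962° to -30.472° is -75.434°.
Midpoint longitude = +44.962° + (-75.434°)/2 = +44.962° − 37.717° = +7.245°.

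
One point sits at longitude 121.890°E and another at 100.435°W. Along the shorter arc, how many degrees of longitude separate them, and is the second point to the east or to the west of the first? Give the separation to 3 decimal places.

137.675° east

Raw difference: -100.435 − 121.890 = -222.325°.
Normalise into (−180°, 180°]: -222.325° + 360° = 137.675°.
Positive ⇒ the second point lies to the east; separation 137.675°.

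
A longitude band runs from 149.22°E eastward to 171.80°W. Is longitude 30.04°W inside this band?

No

Band width going east from +149.22° to -171.80°: ((-171.80 − 149.22) mod 360) = 38.98°.
Offset of -30.04° east of the west edge: ((-30.04 − 149.22) mod 360) = 180.74°.
180.74° > 38.98° ⇒ outside.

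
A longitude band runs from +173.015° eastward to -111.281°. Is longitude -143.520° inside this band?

Band width going east from +173.015° to -111.281°: ((-111.281 − 173.015) mod 360) = 75.704°.
Offset of -143.520° east of the west edge: ((-143.520 − 173.015) mod 360) = 43.465°.
43.465° ≤ 75.704° ⇒ inside.

Yes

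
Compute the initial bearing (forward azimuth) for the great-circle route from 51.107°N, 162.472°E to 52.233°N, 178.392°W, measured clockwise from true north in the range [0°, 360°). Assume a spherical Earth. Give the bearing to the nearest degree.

77°

Δλ = -178.392 − 162.472 = -340.864°; wrapped into (−180°, 180°]: 19.136°.
θ = atan2( sin Δλ · cos φ₂ , cos φ₁ · sin φ₂ − sin φ₁ · cos φ₂ · cos Δλ )
  = atan2(0.20077, 0.04599) = 77.098° → normalised to [0°, 360°): 77.098°.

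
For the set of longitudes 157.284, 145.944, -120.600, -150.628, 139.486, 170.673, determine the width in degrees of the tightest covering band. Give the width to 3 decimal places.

Sort the longitudes: -150.628°, -120.600°, +139.486°, +145.944°, +157.284°, +170.673°.
Eastward gaps between consecutive values (wrapping around): 30.028°, 260.086°, 6.458°, 11.340°, 13.389°, 38.699°.
Largest gap = 260.086° ⇒ minimal covering band is its complement: 360° − 260.086° = 99.914°.
Band runs from +139.486° eastward to -120.600°, crossing the antimeridian.

99.914°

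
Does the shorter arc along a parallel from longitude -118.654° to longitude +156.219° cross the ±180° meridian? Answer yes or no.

Naïve |156.219 − -118.654| = 274.873° > 180°, so the shorter arc goes the other way round — across 180°.
Signed shortest Δλ = ((156.219 − -118.654 + 180) mod 360) − 180 = -85.127°.
Going west by 85.127° from -118.654° passes through 180° before reaching +156.219°.

Yes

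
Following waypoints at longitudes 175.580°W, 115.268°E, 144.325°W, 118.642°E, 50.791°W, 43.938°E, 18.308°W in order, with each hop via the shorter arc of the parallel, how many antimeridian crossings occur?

Leg 1: -175.580° → +115.268°, shortest Δλ = -69.152° (west) — crosses 180°.
Leg 2: +115.268° → -144.325°, shortest Δλ = 100.407° (east) — crosses 180°.
Leg 3: -144.325° → +118.642°, shortest Δλ = -97.033° (west) — crosses 180°.
Leg 4: +118.642° → -50.791°, shortest Δλ = -169.433° (west) — does not cross 180°.
Leg 5: -50.791° → +43.938°, shortest Δλ = 94.729° (east) — does not cross 180°.
Leg 6: +43.938° → -18.308°, shortest Δλ = -62.246° (west) — does not cross 180°.
Total crossings: 3.

3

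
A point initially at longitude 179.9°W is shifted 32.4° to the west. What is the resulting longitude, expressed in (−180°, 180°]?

147.7°E

Start at -179.9°; shift −32.4° → -212.3°.
-212.3° lies outside (−180°, 180°]; add 360° → +147.7°.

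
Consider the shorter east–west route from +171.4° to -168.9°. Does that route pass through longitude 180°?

Yes

Naïve |-168.9 − 171.4| = 340.3° > 180°, so the shorter arc goes the other way round — across 180°.
Signed shortest Δλ = ((-168.9 − 171.4 + 180) mod 360) − 180 = 19.7°.
Going east by 19.7° from +171.4° passes through 180° before reaching -168.9°.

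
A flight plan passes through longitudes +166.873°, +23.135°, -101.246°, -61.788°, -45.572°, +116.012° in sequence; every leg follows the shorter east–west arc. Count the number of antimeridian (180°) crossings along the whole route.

Leg 1: +166.873° → +23.135°, shortest Δλ = -143.738° (west) — does not cross 180°.
Leg 2: +23.135° → -101.246°, shortest Δλ = -124.381° (west) — does not cross 180°.
Leg 3: -101.246° → -61.788°, shortest Δλ = 39.458° (east) — does not cross 180°.
Leg 4: -61.788° → -45.572°, shortest Δλ = 16.216° (east) — does not cross 180°.
Leg 5: -45.572° → +116.012°, shortest Δλ = 161.584° (east) — does not cross 180°.
Total crossings: 0.

0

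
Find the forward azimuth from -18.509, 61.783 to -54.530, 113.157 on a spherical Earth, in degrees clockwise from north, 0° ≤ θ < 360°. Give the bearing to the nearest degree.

Δλ = 113.157 − 61.783 = 51.374°.
θ = atan2( sin Δλ · cos φ₂ , cos φ₁ · sin φ₂ − sin φ₁ · cos φ₂ · cos Δλ )
  = atan2(0.45333, -0.65730) = 145.406° → normalised to [0°, 360°): 145.406°.

145°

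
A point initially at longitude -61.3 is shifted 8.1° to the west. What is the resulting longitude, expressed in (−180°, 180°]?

-69.4°

Start at -61.3°; shift −8.1° → -69.4°.
-69.4° already lies in (−180°, 180°].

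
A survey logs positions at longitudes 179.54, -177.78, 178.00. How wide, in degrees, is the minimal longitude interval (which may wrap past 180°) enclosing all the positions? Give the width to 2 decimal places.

4.22°

Sort the longitudes: -177.78°, +178.00°, +179.54°.
Eastward gaps between consecutive values (wrapping around): 355.78°, 1.54°, 2.68°.
Largest gap = 355.78° ⇒ minimal covering band is its complement: 360° − 355.78° = 4.22°.
Band runs from +178.00° eastward to -177.78°, crossing the antimeridian.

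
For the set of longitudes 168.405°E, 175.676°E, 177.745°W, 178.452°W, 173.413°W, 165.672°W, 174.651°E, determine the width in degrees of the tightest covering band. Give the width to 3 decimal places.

25.923°

Sort the longitudes: -178.452°, -177.745°, -173.413°, -165.672°, +168.405°, +174.651°, +175.676°.
Eastward gaps between consecutive values (wrapping around): 0.707°, 4.332°, 7.741°, 334.077°, 6.246°, 1.025°, 5.872°.
Largest gap = 334.077° ⇒ minimal covering band is its complement: 360° − 334.077° = 25.923°.
Band runs from +168.405° eastward to -165.672°, crossing the antimeridian.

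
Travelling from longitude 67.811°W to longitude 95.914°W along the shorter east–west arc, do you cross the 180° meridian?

Signed shortest Δλ = ((-95.914 − -67.811 + 180) mod 360) − 180 = -28.103°.
Going west by 28.103° from -67.811° reaches -95.914° without touching 180°.

No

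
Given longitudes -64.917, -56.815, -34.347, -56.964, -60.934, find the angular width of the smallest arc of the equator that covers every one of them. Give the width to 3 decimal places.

Sort the longitudes: -64.917°, -60.934°, -56.964°, -56.815°, -34.347°.
Eastward gaps between consecutive values (wrapping around): 3.983°, 3.970°, 0.149°, 22.468°, 329.430°.
Largest gap = 329.430° ⇒ minimal covering band is its complement: 360° − 329.430° = 30.570°.
Band runs from -64.917° eastward to -34.347°.

30.570°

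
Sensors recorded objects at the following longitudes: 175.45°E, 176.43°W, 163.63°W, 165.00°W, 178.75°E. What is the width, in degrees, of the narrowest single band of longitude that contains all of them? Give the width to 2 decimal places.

Sort the longitudes: -176.43°, -165.00°, -163.63°, +175.45°, +178.75°.
Eastward gaps between consecutive values (wrapping around): 11.43°, 1.37°, 339.08°, 3.30°, 4.82°.
Largest gap = 339.08° ⇒ minimal covering band is its complement: 360° − 339.08° = 20.92°.
Band runs from +175.45° eastward to -163.63°, crossing the antimeridian.

20.92°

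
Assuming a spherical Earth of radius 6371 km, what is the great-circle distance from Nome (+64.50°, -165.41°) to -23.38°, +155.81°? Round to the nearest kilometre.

10327 km

Δλ = 155.81 − -165.41 = 321.22°; wrapped into (−180°, 180°]: -38.78°.
Δφ = -23.38 − 64.50 = -87.88°.
a = sin²(Δφ/2) + cos φ₁ · cos φ₂ · sin²(Δλ/2) = 0.525059.
c = 2·atan2(√a, √(1−a)) = 1.62094 rad → d = 6371·c ≈ 10326.98 km.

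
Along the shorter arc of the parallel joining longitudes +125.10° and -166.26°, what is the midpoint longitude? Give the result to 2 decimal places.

Signed shortest Δλ from +125.10° to -166.26° is +68.64°.
Midpoint longitude = +125.10° + (+68.64°)/2 = +125.10° + 34.32° = +159.42°.
(The naïve average (+125.10 + -166.26)/2 = -20.58° is on the wrong side of the globe.)

+159.42°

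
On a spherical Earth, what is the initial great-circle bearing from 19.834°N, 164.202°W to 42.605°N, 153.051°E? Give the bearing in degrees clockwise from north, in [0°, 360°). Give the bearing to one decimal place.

312.2°

Δλ = 153.051 − -164.202 = 317.253°; wrapped into (−180°, 180°]: -42.747°.
θ = atan2( sin Δλ · cos φ₂ , cos φ₁ · sin φ₂ − sin φ₁ · cos φ₂ · cos Δλ )
  = atan2(-0.49959, 0.45339) = -47.776° → normalised to [0°, 360°): 312.224°.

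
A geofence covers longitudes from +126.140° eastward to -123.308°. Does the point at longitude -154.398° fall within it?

Band width going east from +126.140° to -123.308°: ((-123.308 − 126.140) mod 360) = 110.552°.
Offset of -154.398° east of the west edge: ((-154.398 − 126.140) mod 360) = 79.462°.
79.462° ≤ 110.552° ⇒ inside.

Yes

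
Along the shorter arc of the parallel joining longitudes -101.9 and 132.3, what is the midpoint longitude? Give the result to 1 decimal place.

-164.8°

Signed shortest Δλ from -101.9° to +132.3° is -125.8°.
Midpoint longitude = -101.9° + (-125.8°)/2 = -101.9° − 62.9° = -164.8°.
(The naïve average (-101.9 + +132.3)/2 = 15.2° is on the wrong side of the globe.)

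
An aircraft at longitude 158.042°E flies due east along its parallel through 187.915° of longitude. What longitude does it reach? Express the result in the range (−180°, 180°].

Start at +158.042°; shift +187.915° → +345.957°.
+345.957° lies outside (−180°, 180°]; subtract 360° → -14.043°.

14.043°W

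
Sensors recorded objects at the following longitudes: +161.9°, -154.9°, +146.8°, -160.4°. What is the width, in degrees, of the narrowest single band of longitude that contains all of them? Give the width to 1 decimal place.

58.3°

Sort the longitudes: -160.4°, -154.9°, +146.8°, +161.9°.
Eastward gaps between consecutive values (wrapping around): 5.5°, 301.7°, 15.1°, 37.7°.
Largest gap = 301.7° ⇒ minimal covering band is its complement: 360° − 301.7° = 58.3°.
Band runs from +146.8° eastward to -154.9°, crossing the antimeridian.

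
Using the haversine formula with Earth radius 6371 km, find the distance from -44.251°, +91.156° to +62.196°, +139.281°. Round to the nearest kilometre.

12589 km

Δλ = 139.281 − 91.156 = 48.125°.
Δφ = 62.196 − -44.251 = 106.447°.
a = sin²(Δφ/2) + cos φ₁ · cos φ₂ · sin²(Δλ/2) = 0.697109.
c = 2·atan2(√a, √(1−a)) = 1.97601 rad → d = 6371·c ≈ 12589.18 km.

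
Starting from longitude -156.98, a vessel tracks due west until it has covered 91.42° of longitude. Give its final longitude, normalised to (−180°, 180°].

+111.60°

Start at -156.98°; shift −91.42° → -248.40°.
-248.40° lies outside (−180°, 180°]; add 360° → +111.60°.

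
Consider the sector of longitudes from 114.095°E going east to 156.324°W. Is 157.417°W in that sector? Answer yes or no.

Band width going east from +114.095° to -156.324°: ((-156.324 − 114.095) mod 360) = 89.581°.
Offset of -157.417° east of the west edge: ((-157.417 − 114.095) mod 360) = 88.488°.
88.488° ≤ 89.581° ⇒ inside.

Yes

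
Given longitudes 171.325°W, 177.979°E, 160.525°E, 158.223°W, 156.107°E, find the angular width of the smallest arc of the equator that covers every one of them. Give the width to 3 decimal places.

Sort the longitudes: -171.325°, -158.223°, +156.107°, +160.525°, +177.979°.
Eastward gaps between consecutive values (wrapping around): 13.102°, 314.330°, 4.418°, 17.454°, 10.696°.
Largest gap = 314.330° ⇒ minimal covering band is its complement: 360° − 314.330° = 45.670°.
Band runs from +156.107° eastward to -158.223°, crossing the antimeridian.

45.670°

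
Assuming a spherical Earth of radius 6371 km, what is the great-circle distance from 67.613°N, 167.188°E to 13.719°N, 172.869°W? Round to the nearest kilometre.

Δλ = -172.869 − 167.188 = -340.057°; wrapped into (−180°, 180°]: 19.943°.
Δφ = 13.719 − 67.613 = -53.894°.
a = sin²(Δφ/2) + cos φ₁ · cos φ₂ · sin²(Δλ/2) = 0.216453.
c = 2·atan2(√a, √(1−a)) = 0.96782 rad → d = 6371·c ≈ 6166.01 km.

6166 km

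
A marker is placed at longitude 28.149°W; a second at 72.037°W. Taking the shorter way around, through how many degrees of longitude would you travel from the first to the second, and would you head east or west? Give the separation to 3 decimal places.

43.888° west

Raw difference: -72.037 − -28.149 = -43.888°.
Normalise into (−180°, 180°]: -43.888° stays -43.888°.
Negative ⇒ the second point lies to the west; separation 43.888°.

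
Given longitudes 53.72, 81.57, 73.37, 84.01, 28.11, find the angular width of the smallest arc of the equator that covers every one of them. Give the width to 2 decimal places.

55.90°

Sort the longitudes: +28.11°, +53.72°, +73.37°, +81.57°, +84.01°.
Eastward gaps between consecutive values (wrapping around): 25.61°, 19.65°, 8.20°, 2.44°, 304.10°.
Largest gap = 304.10° ⇒ minimal covering band is its complement: 360° − 304.10° = 55.90°.
Band runs from +28.11° eastward to +84.01°.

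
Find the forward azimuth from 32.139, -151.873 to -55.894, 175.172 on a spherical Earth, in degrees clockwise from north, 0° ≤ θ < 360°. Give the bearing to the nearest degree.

Δλ = 175.172 − -151.873 = 327.045°; wrapped into (−180°, 180°]: -32.955°.
θ = atan2( sin Δλ · cos φ₂ , cos φ₁ · sin φ₂ − sin φ₁ · cos φ₂ · cos Δλ )
  = atan2(-0.30502, -0.95141) = -162.224° → normalised to [0°, 360°): 197.776°.

198°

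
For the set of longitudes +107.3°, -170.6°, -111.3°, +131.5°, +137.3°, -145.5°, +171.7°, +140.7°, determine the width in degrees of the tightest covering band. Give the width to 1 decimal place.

Sort the longitudes: -170.6°, -145.5°, -111.3°, +107.3°, +131.5°, +137.3°, +140.7°, +171.7°.
Eastward gaps between consecutive values (wrapping around): 25.1°, 34.2°, 218.6°, 24.2°, 5.8°, 3.4°, 31.0°, 17.7°.
Largest gap = 218.6° ⇒ minimal covering band is its complement: 360° − 218.6° = 141.4°.
Band runs from +107.3° eastward to -111.3°, crossing the antimeridian.

141.4°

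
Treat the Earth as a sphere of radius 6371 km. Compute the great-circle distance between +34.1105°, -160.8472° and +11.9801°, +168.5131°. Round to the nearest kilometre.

Δλ = 168.5131 − -160.8472 = 329.3603°; wrapped into (−180°, 180°]: -30.6397°.
Δφ = 11.9801 − 34.1105 = -22.1304°.
a = sin²(Δφ/2) + cos φ₁ · cos φ₂ · sin²(Δλ/2) = 0.093373.
c = 2·atan2(√a, √(1−a)) = 0.62107 rad → d = 6371·c ≈ 3956.86 km.

3957 km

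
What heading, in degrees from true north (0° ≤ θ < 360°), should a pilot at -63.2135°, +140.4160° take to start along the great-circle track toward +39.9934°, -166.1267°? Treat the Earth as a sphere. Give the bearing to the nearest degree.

41°

Δλ = -166.1267 − 140.4160 = -306.5427°; wrapped into (−180°, 180°]: 53.4573°.
θ = atan2( sin Δλ · cos φ₂ , cos φ₁ · sin φ₂ − sin φ₁ · cos φ₂ · cos Δλ )
  = atan2(0.61551, 0.69686) = 41.453° → normalised to [0°, 360°): 41.453°.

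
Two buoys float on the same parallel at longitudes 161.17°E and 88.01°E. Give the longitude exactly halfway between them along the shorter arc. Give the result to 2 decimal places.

124.59°E

Signed shortest Δλ from +161.17° to +88.01° is -73.16°.
Midpoint longitude = +161.17° + (-73.16°)/2 = +161.17° − 36.58° = +124.59°.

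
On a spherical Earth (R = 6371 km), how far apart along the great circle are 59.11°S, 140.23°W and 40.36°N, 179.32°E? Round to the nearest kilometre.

11670 km

Δλ = 179.32 − -140.23 = 319.55°; wrapped into (−180°, 180°]: -40.45°.
Δφ = 40.36 − -59.11 = 99.47°.
a = sin²(Δφ/2) + cos φ₁ · cos φ₂ · sin²(Δλ/2) = 0.629019.
c = 2·atan2(√a, √(1−a)) = 1.83179 rad → d = 6371·c ≈ 11670.32 km.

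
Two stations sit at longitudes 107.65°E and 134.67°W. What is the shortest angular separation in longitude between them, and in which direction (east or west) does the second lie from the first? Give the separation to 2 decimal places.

117.68° east

Raw difference: -134.67 − 107.65 = -242.32°.
Normalise into (−180°, 180°]: -242.32° + 360° = 117.68°.
Positive ⇒ the second point lies to the east; separation 117.68°.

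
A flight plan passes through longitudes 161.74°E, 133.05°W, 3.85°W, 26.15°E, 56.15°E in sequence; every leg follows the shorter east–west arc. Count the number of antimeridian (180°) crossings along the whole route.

Leg 1: +161.74° → -133.05°, shortest Δλ = 65.21° (east) — crosses 180°.
Leg 2: -133.05° → -3.85°, shortest Δλ = 129.2° (east) — does not cross 180°.
Leg 3: -3.85° → +26.15°, shortest Δλ = 30.0° (east) — does not cross 180°.
Leg 4: +26.15° → +56.15°, shortest Δλ = 30.0° (east) — does not cross 180°.
Total crossings: 1.

1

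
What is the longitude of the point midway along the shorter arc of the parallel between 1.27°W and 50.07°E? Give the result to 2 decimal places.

Signed shortest Δλ from -1.27° to +50.07° is +51.34°.
Midpoint longitude = -1.27° + (+51.34°)/2 = -1.27° + 25.67° = +24.40°.

24.40°E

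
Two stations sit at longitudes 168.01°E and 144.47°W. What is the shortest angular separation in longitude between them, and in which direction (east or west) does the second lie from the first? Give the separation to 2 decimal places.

47.52° east

Raw difference: -144.47 − 168.01 = -312.48°.
Normalise into (−180°, 180°]: -312.48° + 360° = 47.52°.
Positive ⇒ the second point lies to the east; separation 47.52°.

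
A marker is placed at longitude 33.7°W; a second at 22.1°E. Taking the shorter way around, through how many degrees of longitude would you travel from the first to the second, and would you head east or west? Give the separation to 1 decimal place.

55.8° east

Raw difference: 22.1 − -33.7 = 55.8°.
Normalise into (−180°, 180°]: 55.8° stays 55.8°.
Positive ⇒ the second point lies to the east; separation 55.8°.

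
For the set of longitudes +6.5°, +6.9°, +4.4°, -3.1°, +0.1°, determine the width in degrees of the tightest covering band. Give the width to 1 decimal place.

10.0°

Sort the longitudes: -3.1°, +0.1°, +4.4°, +6.5°, +6.9°.
Eastward gaps between consecutive values (wrapping around): 3.2°, 4.3°, 2.1°, 0.4°, 350.0°.
Largest gap = 350.0° ⇒ minimal covering band is its complement: 360° − 350.0° = 10.0°.
Band runs from -3.1° eastward to +6.9°.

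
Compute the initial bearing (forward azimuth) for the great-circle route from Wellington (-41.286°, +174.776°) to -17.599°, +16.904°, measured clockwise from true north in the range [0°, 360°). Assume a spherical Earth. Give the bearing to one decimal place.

Δλ = 16.904 − 174.776 = -157.872°.
θ = atan2( sin Δλ · cos φ₂ , cos φ₁ · sin φ₂ − sin φ₁ · cos φ₂ · cos Δλ )
  = atan2(-0.35905, -0.80981) = -156.089° → normalised to [0°, 360°): 203.911°.

203.9°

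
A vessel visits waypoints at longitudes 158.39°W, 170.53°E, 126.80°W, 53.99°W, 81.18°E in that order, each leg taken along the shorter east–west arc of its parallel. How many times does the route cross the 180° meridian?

2

Leg 1: -158.39° → +170.53°, shortest Δλ = -31.08° (west) — crosses 180°.
Leg 2: +170.53° → -126.80°, shortest Δλ = 62.67° (east) — crosses 180°.
Leg 3: -126.80° → -53.99°, shortest Δλ = 72.81° (east) — does not cross 180°.
Leg 4: -53.99° → +81.18°, shortest Δλ = 135.17° (east) — does not cross 180°.
Total crossings: 2.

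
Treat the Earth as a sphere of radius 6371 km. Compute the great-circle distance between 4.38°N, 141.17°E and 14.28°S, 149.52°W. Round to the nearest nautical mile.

Δλ = -149.52 − 141.17 = -290.69°; wrapped into (−180°, 180°]: 69.31°.
Δφ = -14.28 − 4.38 = -18.66°.
a = sin²(Δφ/2) + cos φ₁ · cos φ₂ · sin²(Δλ/2) = 0.338721.
c = 2·atan2(√a, √(1−a)) = 1.24237 rad → d = 6371·c ≈ 7915.12 km ≈ 4273.82 nmi.

4274 nmi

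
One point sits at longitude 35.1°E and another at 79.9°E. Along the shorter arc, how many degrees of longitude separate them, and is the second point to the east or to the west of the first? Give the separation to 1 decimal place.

Raw difference: 79.9 − 35.1 = 44.8°.
Normalise into (−180°, 180°]: 44.8° stays 44.8°.
Positive ⇒ the second point lies to the east; separation 44.8°.

44.8° east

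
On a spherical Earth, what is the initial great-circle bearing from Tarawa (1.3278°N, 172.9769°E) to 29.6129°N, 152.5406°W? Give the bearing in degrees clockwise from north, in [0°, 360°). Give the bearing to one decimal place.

45.9°

Δλ = -152.5406 − 172.9769 = -325.5175°; wrapped into (−180°, 180°]: 34.4825°.
θ = atan2( sin Δλ · cos φ₂ , cos φ₁ · sin φ₂ − sin φ₁ · cos φ₂ · cos Δλ )
  = atan2(0.49221, 0.47740) = 45.875° → normalised to [0°, 360°): 45.875°.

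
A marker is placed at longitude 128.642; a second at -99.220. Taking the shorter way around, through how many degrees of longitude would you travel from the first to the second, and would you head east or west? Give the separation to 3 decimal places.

132.138° east

Raw difference: -99.220 − 128.642 = -227.862°.
Normalise into (−180°, 180°]: -227.862° + 360° = 132.138°.
Positive ⇒ the second point lies to the east; separation 132.138°.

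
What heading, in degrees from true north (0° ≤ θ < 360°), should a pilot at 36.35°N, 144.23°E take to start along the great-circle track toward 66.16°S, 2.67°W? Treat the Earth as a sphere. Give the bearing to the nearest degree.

Δλ = -2.67 − 144.23 = -146.90°.
θ = atan2( sin Δλ · cos φ₂ , cos φ₁ · sin φ₂ − sin φ₁ · cos φ₂ · cos Δλ )
  = atan2(-0.22073, -0.53600) = -157.618° → normalised to [0°, 360°): 202.382°.

202°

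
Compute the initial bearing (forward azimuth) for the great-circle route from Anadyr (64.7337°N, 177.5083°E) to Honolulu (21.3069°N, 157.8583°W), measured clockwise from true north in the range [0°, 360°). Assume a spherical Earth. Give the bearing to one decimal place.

147.6°

Δλ = -157.8583 − 177.5083 = -335.3666°; wrapped into (−180°, 180°]: 24.6334°.
θ = atan2( sin Δλ · cos φ₂ , cos φ₁ · sin φ₂ − sin φ₁ · cos φ₂ · cos Δλ )
  = atan2(0.38832, -0.61075) = 147.552° → normalised to [0°, 360°): 147.552°.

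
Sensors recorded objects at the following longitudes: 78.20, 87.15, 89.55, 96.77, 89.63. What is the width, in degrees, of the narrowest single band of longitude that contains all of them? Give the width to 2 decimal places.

Sort the longitudes: +78.20°, +87.15°, +89.55°, +89.63°, +96.77°.
Eastward gaps between consecutive values (wrapping around): 8.95°, 2.40°, 0.08°, 7.14°, 341.43°.
Largest gap = 341.43° ⇒ minimal covering band is its complement: 360° − 341.43° = 18.57°.
Band runs from +78.20° eastward to +96.77°.

18.57°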